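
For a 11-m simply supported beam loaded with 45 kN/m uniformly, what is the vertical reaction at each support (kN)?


Total load = w * L = 45 * 11 = 495 kN
By symmetry, each reaction R = total / 2 = 495 / 2 = 247.5 kN

247.5 kN


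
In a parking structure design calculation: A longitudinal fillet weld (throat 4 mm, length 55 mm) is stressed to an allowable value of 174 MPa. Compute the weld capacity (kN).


Strength = throat * length * allowable stress
= 4 * 55 * 174 N
= 38280 N
= 38.28 kN

38.28 kN


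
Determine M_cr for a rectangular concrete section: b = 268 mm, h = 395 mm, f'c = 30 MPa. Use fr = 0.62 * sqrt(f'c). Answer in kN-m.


fr = 0.62 * sqrt(30) = 0.62 * 5.4772 = 3.3959 MPa
I = 268 * 395^3 / 12 = 1376400541.67 mm^4
y_t = 197.5 mm
M_cr = fr * I / y_t = 3.3959 * 1376400541.67 / 197.5 N-mm
= 23.6663 kN-m

23.6663 kN-m


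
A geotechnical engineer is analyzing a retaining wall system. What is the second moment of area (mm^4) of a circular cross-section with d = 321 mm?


r = d / 2 = 321 / 2 = 160.5 mm
I = pi * r^4 / 4 = pi * 160.5^4 / 4
= 521182744.29 mm^4

521182744.29 mm^4


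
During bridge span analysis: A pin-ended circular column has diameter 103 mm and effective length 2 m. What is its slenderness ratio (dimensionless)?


Radius of gyration r = d / 4 = 103 / 4 = 25.75 mm
L_eff = 2000.0 mm
Slenderness ratio = L / r = 2000.0 / 25.75 = 77.67 (dimensionless)

77.67 (dimensionless)


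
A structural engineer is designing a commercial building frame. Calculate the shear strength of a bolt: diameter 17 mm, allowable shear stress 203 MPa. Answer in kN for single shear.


A = pi * d^2 / 4 = pi * 17^2 / 4 = 226.9801 mm^2
V = f_v * A / 1000 = 203 * 226.9801 / 1000
= 46.077 kN

46.077 kN


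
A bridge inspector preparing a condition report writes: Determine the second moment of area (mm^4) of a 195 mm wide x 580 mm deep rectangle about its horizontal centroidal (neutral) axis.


I = b * h^3 / 12
= 195 * 580^3 / 12
= 195 * 195112000 / 12
= 3170570000.0 mm^4

3170570000.0 mm^4


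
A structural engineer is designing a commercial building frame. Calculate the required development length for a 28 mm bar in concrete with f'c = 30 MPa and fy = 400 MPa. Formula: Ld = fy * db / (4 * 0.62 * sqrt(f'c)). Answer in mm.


Ld = (fy * db) / (4 * 0.62 * sqrt(f'c))
= (400 * 28) / (4 * 0.62 * sqrt(30))
= 11200 / 13.5835
= 824.53 mm

824.53 mm


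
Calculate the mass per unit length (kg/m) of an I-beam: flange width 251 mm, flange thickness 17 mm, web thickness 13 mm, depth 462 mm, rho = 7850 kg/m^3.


A_flanges = 2 * 251 * 17 = 8534 mm^2
A_web = (462 - 2 * 17) * 13 = 5564 mm^2
A_total = 8534 + 5564 = 14098 mm^2 = 0.014098 m^2
Weight = rho * A = 7850 * 0.014098 = 110.6693 kg/m

110.6693 kg/m


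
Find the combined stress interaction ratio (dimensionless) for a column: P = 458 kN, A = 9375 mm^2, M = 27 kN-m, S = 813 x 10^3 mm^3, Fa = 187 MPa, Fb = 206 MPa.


f_a = P / A = 458000.0 / 9375 = 48.8533 MPa
f_b = M / S = 27000000.0 / 813000.0 = 33.2103 MPa
Ratio = f_a / Fa + f_b / Fb
= 48.8533 / 187 + 33.2103 / 206
= 0.4225 (dimensionless)

0.4225 (dimensionless)


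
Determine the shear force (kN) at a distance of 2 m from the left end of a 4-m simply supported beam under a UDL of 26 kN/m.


R_A = w * L / 2 = 26 * 4 / 2 = 52.0 kN
V(x) = R_A - w * x = 52.0 - 26 * 2
= 0.0 kN

0.0 kN


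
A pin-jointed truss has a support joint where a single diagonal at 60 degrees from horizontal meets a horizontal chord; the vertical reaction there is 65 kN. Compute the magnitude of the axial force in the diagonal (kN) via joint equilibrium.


At the joint, only the diagonal has a vertical component, so vertical equilibrium gives:
F * sin(60) = 65
F = 65 / sin(60)
= 65 / 0.866025
= 75.06 kN

75.06 kN


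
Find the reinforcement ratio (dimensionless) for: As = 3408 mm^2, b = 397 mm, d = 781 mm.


rho = As / (b * d)
= 3408 / (397 * 781)
= 3408 / 310057
= 0.010992 (dimensionless)

0.010992 (dimensionless)


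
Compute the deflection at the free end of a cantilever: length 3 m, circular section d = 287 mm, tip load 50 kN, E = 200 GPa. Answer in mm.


I = pi * d^4 / 64 = pi * 287^4 / 64 = 333040834.16 mm^4
L = 3000.0 mm, P = 50000.0 N, E = 200000.0 MPa
delta = P * L^3 / (3 * E * I)
= 50000.0 * 3000.0^3 / (3 * 200000.0 * 333040834.16)
= 6.7559 mm

6.7559 mm


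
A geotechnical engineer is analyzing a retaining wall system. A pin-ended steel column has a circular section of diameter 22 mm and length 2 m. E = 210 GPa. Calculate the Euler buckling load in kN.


I = pi * d^4 / 64 = 11499.01 mm^4
L = 2000.0 mm
P_cr = pi^2 * E * I / L^2
= 9.8696 * 210000.0 * 11499.01 / 2000.0^2
= 5958.26 N = 5.9583 kN

5.9583 kN


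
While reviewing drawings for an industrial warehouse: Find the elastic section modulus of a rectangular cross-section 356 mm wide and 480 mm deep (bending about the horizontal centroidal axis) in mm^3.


S = b * h^2 / 6
= 356 * 480^2 / 6
= 356 * 230400 / 6
= 13670400.0 mm^3

13670400.0 mm^3


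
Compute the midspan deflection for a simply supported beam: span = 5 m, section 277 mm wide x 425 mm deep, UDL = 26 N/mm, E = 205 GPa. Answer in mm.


I = 277 * 425^3 / 12 = 1772006510.42 mm^4
L = 5000.0 mm, w = 26 N/mm, E = 205000.0 MPa
delta = 5 * w * L^4 / (384 * E * I)
= 5 * 26 * 5000.0^4 / (384 * 205000.0 * 1772006510.42)
= 0.5825 mm

0.5825 mm


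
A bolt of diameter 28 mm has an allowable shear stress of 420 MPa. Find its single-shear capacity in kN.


A = pi * d^2 / 4 = pi * 28^2 / 4 = 615.7522 mm^2
V = f_v * A / 1000 = 420 * 615.7522 / 1000
= 258.6159 kN

258.6159 kN


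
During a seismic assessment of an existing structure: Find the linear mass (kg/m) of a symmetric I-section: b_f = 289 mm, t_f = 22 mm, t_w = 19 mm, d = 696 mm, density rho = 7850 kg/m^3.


A_flanges = 2 * 289 * 22 = 12716 mm^2
A_web = (696 - 2 * 22) * 19 = 12388 mm^2
A_total = 12716 + 12388 = 25104 mm^2 = 0.025104 m^2
Weight = rho * A = 7850 * 0.025104 = 197.0664 kg/m

197.0664 kg/m


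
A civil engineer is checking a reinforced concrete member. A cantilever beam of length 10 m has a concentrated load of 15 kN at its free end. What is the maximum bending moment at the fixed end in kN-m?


For a cantilever with a point load at the free end:
M_max = P * L = 15 * 10 = 150 kN-m

150 kN-m


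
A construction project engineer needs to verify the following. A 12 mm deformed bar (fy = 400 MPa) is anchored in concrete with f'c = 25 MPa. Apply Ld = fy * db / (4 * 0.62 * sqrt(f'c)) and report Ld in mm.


Ld = (fy * db) / (4 * 0.62 * sqrt(f'c))
= (400 * 12) / (4 * 0.62 * sqrt(25))
= 4800 / 12.4
= 387.1 mm

387.1 mm


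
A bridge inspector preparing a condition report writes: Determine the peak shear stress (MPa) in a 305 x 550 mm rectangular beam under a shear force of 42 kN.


A = b * h = 305 * 550 = 167750 mm^2
V = 42 kN = 42000.0 N
tau_max = 1.5 * V / A = 1.5 * 42000.0 / 167750
= 0.3756 MPa

0.3756 MPa


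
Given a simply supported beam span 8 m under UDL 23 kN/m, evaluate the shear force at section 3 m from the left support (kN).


R_A = w * L / 2 = 23 * 8 / 2 = 92.0 kN
V(x) = R_A - w * x = 92.0 - 23 * 3
= 23.0 kN

23.0 kN


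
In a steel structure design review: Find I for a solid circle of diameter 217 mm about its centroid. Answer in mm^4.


r = d / 2 = 217 / 2 = 108.5 mm
I = pi * r^4 / 4 = pi * 108.5^4 / 4
= 108845087.82 mm^4

108845087.82 mm^4


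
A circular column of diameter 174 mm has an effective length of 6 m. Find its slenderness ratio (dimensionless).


Radius of gyration r = d / 4 = 174 / 4 = 43.5 mm
L_eff = 6000.0 mm
Slenderness ratio = L / r = 6000.0 / 43.5 = 137.93 (dimensionless)

137.93 (dimensionless)


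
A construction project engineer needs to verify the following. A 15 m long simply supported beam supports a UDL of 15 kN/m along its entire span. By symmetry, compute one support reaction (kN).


Total load = w * L = 15 * 15 = 225 kN
By symmetry, each reaction R = total / 2 = 225 / 2 = 112.5 kN

112.5 kN


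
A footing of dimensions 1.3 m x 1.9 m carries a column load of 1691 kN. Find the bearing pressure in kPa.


A = 1.3 * 1.9 = 2.47 m^2
q = P / A = 1691 / 2.47
= 684.6154 kPa

684.6154 kPa


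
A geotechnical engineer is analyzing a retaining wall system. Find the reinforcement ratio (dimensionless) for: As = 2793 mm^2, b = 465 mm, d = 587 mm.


rho = As / (b * d)
= 2793 / (465 * 587)
= 2793 / 272955
= 0.010232 (dimensionless)

0.010232 (dimensionless)


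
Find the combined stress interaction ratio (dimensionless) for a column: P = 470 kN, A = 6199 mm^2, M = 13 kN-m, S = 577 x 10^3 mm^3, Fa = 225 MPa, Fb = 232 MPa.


f_a = P / A = 470000.0 / 6199 = 75.8187 MPa
f_b = M / S = 13000000.0 / 577000.0 = 22.5303 MPa
Ratio = f_a / Fa + f_b / Fb
= 75.8187 / 225 + 22.5303 / 232
= 0.4341 (dimensionless)

0.4341 (dimensionless)


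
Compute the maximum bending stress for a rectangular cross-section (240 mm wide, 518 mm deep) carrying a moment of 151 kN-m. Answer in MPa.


I = b * h^3 / 12 = 240 * 518^3 / 12 = 2779836640.0 mm^4
y = h / 2 = 518 / 2 = 259.0 mm
M = 151 kN-m = 151000000.0 N-mm
sigma = M * y / I = 151000000.0 * 259.0 / 2779836640.0
= 14.07 MPa

14.07 MPa


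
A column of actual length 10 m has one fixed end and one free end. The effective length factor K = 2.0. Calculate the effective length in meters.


L_eff = K * L
= 2.0 * 10
= 20.0 m

20.0 m


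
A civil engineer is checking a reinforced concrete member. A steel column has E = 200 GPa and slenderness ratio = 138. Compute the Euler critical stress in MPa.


sigma_cr = pi^2 * E / lambda^2
= 9.8696 * 200000.0 / 138^2
= 9.8696 * 200000.0 / 19044
= 103.6505 MPa

103.6505 MPa


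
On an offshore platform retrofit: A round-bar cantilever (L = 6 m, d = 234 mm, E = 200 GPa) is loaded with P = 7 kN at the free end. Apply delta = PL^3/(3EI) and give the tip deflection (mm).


I = pi * d^4 / 64 = pi * 234^4 / 64 = 147174757.31 mm^4
L = 6000.0 mm, P = 7000.0 N, E = 200000.0 MPa
delta = P * L^3 / (3 * E * I)
= 7000.0 * 6000.0^3 / (3 * 200000.0 * 147174757.31)
= 17.1225 mm

17.1225 mm


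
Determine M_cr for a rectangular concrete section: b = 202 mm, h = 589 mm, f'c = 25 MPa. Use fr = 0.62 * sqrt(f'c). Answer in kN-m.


fr = 0.62 * sqrt(25) = 0.62 * 5.0 = 3.1 MPa
I = 202 * 589^3 / 12 = 3439663894.83 mm^4
y_t = 294.5 mm
M_cr = fr * I / y_t = 3.1 * 3439663894.83 / 294.5 N-mm
= 36.207 kN-m

36.207 kN-m


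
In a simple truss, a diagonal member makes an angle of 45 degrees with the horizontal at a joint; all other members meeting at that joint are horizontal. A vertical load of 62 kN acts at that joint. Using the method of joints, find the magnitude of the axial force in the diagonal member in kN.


At the joint, only the diagonal has a vertical component, so vertical equilibrium gives:
F * sin(45) = 62
F = 62 / sin(45)
= 62 / 0.707107
= 87.68 kN

87.68 kN


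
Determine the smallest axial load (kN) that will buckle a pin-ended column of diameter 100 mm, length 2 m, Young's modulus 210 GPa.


I = pi * d^4 / 64 = 4908738.52 mm^4
L = 2000.0 mm
P_cr = pi^2 * E * I / L^2
= 9.8696 * 210000.0 * 4908738.52 / 2000.0^2
= 2543483.63 N = 2543.4836 kN

2543.4836 kN


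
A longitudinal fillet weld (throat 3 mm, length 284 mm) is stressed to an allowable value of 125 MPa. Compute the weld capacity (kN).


Strength = throat * length * allowable stress
= 3 * 284 * 125 N
= 106500 N
= 106.5 kN

106.5 kN


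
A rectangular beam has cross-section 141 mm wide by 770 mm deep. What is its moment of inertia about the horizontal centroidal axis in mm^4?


I = b * h^3 / 12
= 141 * 770^3 / 12
= 141 * 456533000 / 12
= 5364262750.0 mm^4

5364262750.0 mm^4


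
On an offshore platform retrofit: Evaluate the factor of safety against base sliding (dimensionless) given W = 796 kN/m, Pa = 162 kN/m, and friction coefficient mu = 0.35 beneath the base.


Resisting force = mu * W = 0.35 * 796 = 278.6 kN/m
FOS = Resisting / Driving = 278.6 / 162
= 1.7198 (dimensionless)

1.7198 (dimensionless)


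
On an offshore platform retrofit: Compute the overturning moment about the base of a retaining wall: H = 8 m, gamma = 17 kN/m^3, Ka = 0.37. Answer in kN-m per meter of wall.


Pa = 0.5 * Ka * gamma * H^2
= 0.5 * 0.37 * 17 * 8^2
= 201.28 kN/m
Arm = H / 3 = 8 / 3 = 2.6667 m
Mo = Pa * arm = Pa * H / 3 = 201.28 * 8 / 3 = 536.7467 kN-m/m

536.7467 kN-m/m


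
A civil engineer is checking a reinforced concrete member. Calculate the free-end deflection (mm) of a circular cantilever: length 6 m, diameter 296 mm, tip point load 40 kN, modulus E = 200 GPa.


I = pi * d^4 / 64 = pi * 296^4 / 64 = 376822427.47 mm^4
L = 6000.0 mm, P = 40000.0 N, E = 200000.0 MPa
delta = P * L^3 / (3 * E * I)
= 40000.0 * 6000.0^3 / (3 * 200000.0 * 376822427.47)
= 38.2143 mm

38.2143 mm


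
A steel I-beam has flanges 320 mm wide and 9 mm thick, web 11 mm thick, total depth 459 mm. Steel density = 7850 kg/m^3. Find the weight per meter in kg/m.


A_flanges = 2 * 320 * 9 = 5760 mm^2
A_web = (459 - 2 * 9) * 11 = 4851 mm^2
A_total = 5760 + 4851 = 10611 mm^2 = 0.010611 m^2
Weight = rho * A = 7850 * 0.010611 = 83.2964 kg/m

83.2964 kg/m


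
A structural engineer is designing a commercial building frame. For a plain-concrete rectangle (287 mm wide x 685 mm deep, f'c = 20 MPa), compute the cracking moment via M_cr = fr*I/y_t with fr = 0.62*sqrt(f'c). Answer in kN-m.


fr = 0.62 * sqrt(20) = 0.62 * 4.4721 = 2.7727 MPa
I = 287 * 685^3 / 12 = 7687274072.92 mm^4
y_t = 342.5 mm
M_cr = fr * I / y_t = 2.7727 * 7687274072.92 / 342.5 N-mm
= 62.2327 kN-m

62.2327 kN-m


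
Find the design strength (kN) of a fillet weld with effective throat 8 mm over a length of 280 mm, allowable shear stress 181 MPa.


Strength = throat * length * allowable stress
= 8 * 280 * 181 N
= 405440 N
= 405.44 kN

405.44 kN


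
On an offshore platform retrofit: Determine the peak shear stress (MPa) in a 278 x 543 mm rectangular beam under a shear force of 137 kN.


A = b * h = 278 * 543 = 150954 mm^2
V = 137 kN = 137000.0 N
tau_max = 1.5 * V / A = 1.5 * 137000.0 / 150954
= 1.3613 MPa

1.3613 MPa


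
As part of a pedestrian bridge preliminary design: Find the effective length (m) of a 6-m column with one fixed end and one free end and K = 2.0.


L_eff = K * L
= 2.0 * 6
= 12.0 m

12.0 m


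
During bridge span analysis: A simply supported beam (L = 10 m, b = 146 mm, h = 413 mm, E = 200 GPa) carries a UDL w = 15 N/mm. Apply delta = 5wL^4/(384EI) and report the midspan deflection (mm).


I = 146 * 413^3 / 12 = 857080796.83 mm^4
L = 10000.0 mm, w = 15 N/mm, E = 200000.0 MPa
delta = 5 * w * L^4 / (384 * E * I)
= 5 * 15 * 10000.0^4 / (384 * 200000.0 * 857080796.83)
= 11.3941 mm

11.3941 mm


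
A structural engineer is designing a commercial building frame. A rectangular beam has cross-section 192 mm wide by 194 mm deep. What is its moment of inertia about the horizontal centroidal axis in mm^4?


I = b * h^3 / 12
= 192 * 194^3 / 12
= 192 * 7301384 / 12
= 116822144.0 mm^4

116822144.0 mm^4


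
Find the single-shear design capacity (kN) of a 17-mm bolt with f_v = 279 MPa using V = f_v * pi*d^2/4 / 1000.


A = pi * d^2 / 4 = pi * 17^2 / 4 = 226.9801 mm^2
V = f_v * A / 1000 = 279 * 226.9801 / 1000
= 63.3274 kN

63.3274 kN


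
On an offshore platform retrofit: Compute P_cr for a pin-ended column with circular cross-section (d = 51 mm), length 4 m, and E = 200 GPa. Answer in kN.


I = pi * d^4 / 64 = 332086.03 mm^4
L = 4000.0 mm
P_cr = pi^2 * E * I / L^2
= 9.8696 * 200000.0 * 332086.03 / 4000.0^2
= 40969.47 N = 40.9695 kN

40.9695 kN


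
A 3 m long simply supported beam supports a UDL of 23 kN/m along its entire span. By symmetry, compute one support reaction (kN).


Total load = w * L = 23 * 3 = 69 kN
By symmetry, each reaction R = total / 2 = 69 / 2 = 34.5 kN

34.5 kN


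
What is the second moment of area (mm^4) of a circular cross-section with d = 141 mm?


r = d / 2 = 141 / 2 = 70.5 mm
I = pi * r^4 / 4 = pi * 70.5^4 / 4
= 19401993.26 mm^4

19401993.26 mm^4


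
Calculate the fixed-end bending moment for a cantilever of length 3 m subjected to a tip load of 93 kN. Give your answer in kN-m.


For a cantilever with a point load at the free end:
M_max = P * L = 93 * 3 = 279 kN-m

279 kN-m


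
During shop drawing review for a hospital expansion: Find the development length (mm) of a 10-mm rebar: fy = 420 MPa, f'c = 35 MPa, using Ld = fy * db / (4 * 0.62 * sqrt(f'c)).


Ld = (fy * db) / (4 * 0.62 * sqrt(f'c))
= (420 * 10) / (4 * 0.62 * sqrt(35))
= 4200 / 14.6719
= 286.26 mm

286.26 mm


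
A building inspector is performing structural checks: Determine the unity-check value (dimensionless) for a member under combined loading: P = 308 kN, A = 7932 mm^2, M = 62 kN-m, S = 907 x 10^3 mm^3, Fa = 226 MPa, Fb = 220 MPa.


f_a = P / A = 308000.0 / 7932 = 38.8301 MPa
f_b = M / S = 62000000.0 / 907000.0 = 68.3572 MPa
Ratio = f_a / Fa + f_b / Fb
= 38.8301 / 226 + 68.3572 / 220
= 0.4825 (dimensionless)

0.4825 (dimensionless)


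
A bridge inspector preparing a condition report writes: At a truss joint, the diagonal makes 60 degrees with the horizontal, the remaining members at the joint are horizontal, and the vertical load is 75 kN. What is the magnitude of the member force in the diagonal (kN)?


At the joint, only the diagonal has a vertical component, so vertical equilibrium gives:
F * sin(60) = 75
F = 75 / sin(60)
= 75 / 0.866025
= 86.6 kN

86.6 kN


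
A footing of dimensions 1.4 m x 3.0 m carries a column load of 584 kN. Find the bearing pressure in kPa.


A = 1.4 * 3.0 = 4.2 m^2
q = P / A = 584 / 4.2
= 139.0476 kPa

139.0476 kPa


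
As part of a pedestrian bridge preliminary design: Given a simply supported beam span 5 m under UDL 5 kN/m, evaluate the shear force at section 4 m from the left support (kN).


R_A = w * L / 2 = 5 * 5 / 2 = 12.5 kN
V(x) = R_A - w * x = 12.5 - 5 * 4
= -7.5 kN

-7.5 kN


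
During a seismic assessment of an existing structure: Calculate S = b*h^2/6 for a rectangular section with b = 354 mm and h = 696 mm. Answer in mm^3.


S = b * h^2 / 6
= 354 * 696^2 / 6
= 354 * 484416 / 6
= 28580544.0 mm^3

28580544.0 mm^3


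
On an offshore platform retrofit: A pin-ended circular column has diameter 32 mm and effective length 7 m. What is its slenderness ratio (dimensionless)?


Radius of gyration r = d / 4 = 32 / 4 = 8.0 mm
L_eff = 7000.0 mm
Slenderness ratio = L / r = 7000.0 / 8.0 = 875.0 (dimensionless)

875.0 (dimensionless)


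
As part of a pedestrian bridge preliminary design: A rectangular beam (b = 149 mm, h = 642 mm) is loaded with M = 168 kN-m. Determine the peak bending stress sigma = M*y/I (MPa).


I = b * h^3 / 12 = 149 * 642^3 / 12 = 3285565326.0 mm^4
y = h / 2 = 642 / 2 = 321.0 mm
M = 168 kN-m = 168000000.0 N-mm
sigma = M * y / I = 168000000.0 * 321.0 / 3285565326.0
= 16.41 MPa

16.41 MPa


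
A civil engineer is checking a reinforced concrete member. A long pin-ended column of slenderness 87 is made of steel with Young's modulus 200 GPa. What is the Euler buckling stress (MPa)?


sigma_cr = pi^2 * E / lambda^2
= 9.8696 * 200000.0 / 87^2
= 9.8696 * 200000.0 / 7569
= 260.7902 MPa

260.7902 MPa


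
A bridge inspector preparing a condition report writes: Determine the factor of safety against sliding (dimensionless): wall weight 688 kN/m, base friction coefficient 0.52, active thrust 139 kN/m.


Resisting force = mu * W = 0.52 * 688 = 357.76 kN/m
FOS = Resisting / Driving = 357.76 / 139
= 2.5738 (dimensionless)

2.5738 (dimensionless)


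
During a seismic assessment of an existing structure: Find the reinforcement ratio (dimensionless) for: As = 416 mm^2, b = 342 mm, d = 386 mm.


rho = As / (b * d)
= 416 / (342 * 386)
= 416 / 132012
= 0.003151 (dimensionless)

0.003151 (dimensionless)


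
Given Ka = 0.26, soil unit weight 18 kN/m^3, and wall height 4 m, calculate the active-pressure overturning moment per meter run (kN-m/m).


Pa = 0.5 * Ka * gamma * H^2
= 0.5 * 0.26 * 18 * 4^2
= 37.44 kN/m
Arm = H / 3 = 4 / 3 = 1.3333 m
Mo = Pa * arm = Pa * H / 3 = 37.44 * 4 / 3 = 49.92 kN-m/m

49.92 kN-m/m


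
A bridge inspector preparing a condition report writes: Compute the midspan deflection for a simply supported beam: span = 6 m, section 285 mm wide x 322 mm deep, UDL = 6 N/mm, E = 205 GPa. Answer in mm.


I = 285 * 322^3 / 12 = 792923390.0 mm^4
L = 6000.0 mm, w = 6 N/mm, E = 205000.0 MPa
delta = 5 * w * L^4 / (384 * E * I)
= 5 * 6 * 6000.0^4 / (384 * 205000.0 * 792923390.0)
= 0.6229 mm

0.6229 mm


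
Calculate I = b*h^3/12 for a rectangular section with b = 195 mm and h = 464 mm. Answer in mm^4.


I = b * h^3 / 12
= 195 * 464^3 / 12
= 195 * 99897344 / 12
= 1623331840.0 mm^4

1623331840.0 mm^4


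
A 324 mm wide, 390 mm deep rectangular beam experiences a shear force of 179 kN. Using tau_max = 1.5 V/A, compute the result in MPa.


A = b * h = 324 * 390 = 126360 mm^2
V = 179 kN = 179000.0 N
tau_max = 1.5 * V / A = 1.5 * 179000.0 / 126360
= 2.1249 MPa

2.1249 MPa


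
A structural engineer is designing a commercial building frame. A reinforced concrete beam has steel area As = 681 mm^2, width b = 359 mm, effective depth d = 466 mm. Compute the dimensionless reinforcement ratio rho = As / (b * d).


rho = As / (b * d)
= 681 / (359 * 466)
= 681 / 167294
= 0.004071 (dimensionless)

0.004071 (dimensionless)


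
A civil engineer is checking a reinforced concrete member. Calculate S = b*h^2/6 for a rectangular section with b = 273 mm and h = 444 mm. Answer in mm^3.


S = b * h^2 / 6
= 273 * 444^2 / 6
= 273 * 197136 / 6
= 8969688.0 mm^3

8969688.0 mm^3


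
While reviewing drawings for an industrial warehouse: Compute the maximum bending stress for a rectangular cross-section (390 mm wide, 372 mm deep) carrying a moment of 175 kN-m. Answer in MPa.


I = b * h^3 / 12 = 390 * 372^3 / 12 = 1673062560.0 mm^4
y = h / 2 = 372 / 2 = 186.0 mm
M = 175 kN-m = 175000000.0 N-mm
sigma = M * y / I = 175000000.0 * 186.0 / 1673062560.0
= 19.46 MPa

19.46 MPa


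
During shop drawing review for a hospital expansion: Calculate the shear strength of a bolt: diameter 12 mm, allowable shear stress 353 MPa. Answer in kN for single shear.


A = pi * d^2 / 4 = pi * 12^2 / 4 = 113.0973 mm^2
V = f_v * A / 1000 = 353 * 113.0973 / 1000
= 39.9234 kN

39.9234 kN


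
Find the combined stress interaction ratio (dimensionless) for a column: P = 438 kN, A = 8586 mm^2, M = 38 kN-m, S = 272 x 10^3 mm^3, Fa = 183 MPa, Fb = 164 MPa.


f_a = P / A = 438000.0 / 8586 = 51.0133 MPa
f_b = M / S = 38000000.0 / 272000.0 = 139.7059 MPa
Ratio = f_a / Fa + f_b / Fb
= 51.0133 / 183 + 139.7059 / 164
= 1.1306 (dimensionless)

1.1306 (dimensionless)


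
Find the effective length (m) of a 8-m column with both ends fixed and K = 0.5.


L_eff = K * L
= 0.5 * 8
= 4.0 m

4.0 m


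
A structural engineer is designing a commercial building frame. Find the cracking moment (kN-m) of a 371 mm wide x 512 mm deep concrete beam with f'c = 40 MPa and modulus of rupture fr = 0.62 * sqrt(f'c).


fr = 0.62 * sqrt(40) = 0.62 * 6.3246 = 3.9212 MPa
I = 371 * 512^3 / 12 = 4149564757.33 mm^4
y_t = 256.0 mm
M_cr = fr * I / y_t = 3.9212 * 4149564757.33 / 256.0 N-mm
= 63.5601 kN-m

63.5601 kN-m


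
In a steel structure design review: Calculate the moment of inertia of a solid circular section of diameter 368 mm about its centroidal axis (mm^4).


r = d / 2 = 368 / 2 = 184.0 mm
I = pi * r^4 / 4 = pi * 184.0^4 / 4
= 900245944.09 mm^4

900245944.09 mm^4


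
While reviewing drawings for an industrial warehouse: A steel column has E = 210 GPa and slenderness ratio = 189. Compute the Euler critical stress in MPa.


sigma_cr = pi^2 * E / lambda^2
= 9.8696 * 210000.0 / 189^2
= 9.8696 * 210000.0 / 35721
= 58.0224 MPa

58.0224 MPa


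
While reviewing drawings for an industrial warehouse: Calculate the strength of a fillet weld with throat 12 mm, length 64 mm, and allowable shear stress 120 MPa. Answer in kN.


Strength = throat * length * allowable stress
= 12 * 64 * 120 N
= 92160 N
= 92.16 kN

92.16 kN


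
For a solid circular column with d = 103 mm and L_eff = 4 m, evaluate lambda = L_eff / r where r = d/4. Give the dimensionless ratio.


Radius of gyration r = d / 4 = 103 / 4 = 25.75 mm
L_eff = 4000.0 mm
Slenderness ratio = L / r = 4000.0 / 25.75 = 155.34 (dimensionless)

155.34 (dimensionless)


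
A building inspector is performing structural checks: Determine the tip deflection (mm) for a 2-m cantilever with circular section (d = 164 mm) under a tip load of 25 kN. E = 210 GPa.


I = pi * d^4 / 64 = pi * 164^4 / 64 = 35509559.99 mm^4
L = 2000.0 mm, P = 25000.0 N, E = 210000.0 MPa
delta = P * L^3 / (3 * E * I)
= 25000.0 * 2000.0^3 / (3 * 210000.0 * 35509559.99)
= 8.9401 mm

8.9401 mm


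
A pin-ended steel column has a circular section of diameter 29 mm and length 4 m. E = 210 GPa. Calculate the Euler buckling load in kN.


I = pi * d^4 / 64 = 34718.57 mm^4
L = 4000.0 mm
P_cr = pi^2 * E * I / L^2
= 9.8696 * 210000.0 * 34718.57 / 4000.0^2
= 4497.39 N = 4.4974 kN

4.4974 kN


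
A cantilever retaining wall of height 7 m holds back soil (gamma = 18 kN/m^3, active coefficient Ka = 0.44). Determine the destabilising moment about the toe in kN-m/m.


Pa = 0.5 * Ka * gamma * H^2
= 0.5 * 0.44 * 18 * 7^2
= 194.04 kN/m
Arm = H / 3 = 7 / 3 = 2.3333 m
Mo = Pa * arm = Pa * H / 3 = 194.04 * 7 / 3 = 452.76 kN-m/m

452.76 kN-m/m


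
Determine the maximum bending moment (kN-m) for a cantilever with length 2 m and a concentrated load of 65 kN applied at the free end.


For a cantilever with a point load at the free end:
M_max = P * L = 65 * 2 = 130 kN-m

130 kN-m


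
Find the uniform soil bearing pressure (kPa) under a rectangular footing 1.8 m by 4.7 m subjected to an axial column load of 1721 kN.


A = 1.8 * 4.7 = 8.46 m^2
q = P / A = 1721 / 8.46
= 203.4279 kPa

203.4279 kPa


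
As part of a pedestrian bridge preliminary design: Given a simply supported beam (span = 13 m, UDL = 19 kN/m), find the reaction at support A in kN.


Total load = w * L = 19 * 13 = 247 kN
By symmetry, each reaction R = total / 2 = 247 / 2 = 123.5 kN

123.5 kN


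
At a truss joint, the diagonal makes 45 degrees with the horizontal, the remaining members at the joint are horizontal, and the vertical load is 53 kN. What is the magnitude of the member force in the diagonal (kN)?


At the joint, only the diagonal has a vertical component, so vertical equilibrium gives:
F * sin(45) = 53
F = 53 / sin(45)
= 53 / 0.707107
= 74.95 kN

74.95 kN


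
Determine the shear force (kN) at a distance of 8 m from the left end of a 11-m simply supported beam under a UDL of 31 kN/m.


R_A = w * L / 2 = 31 * 11 / 2 = 170.5 kN
V(x) = R_A - w * x = 170.5 - 31 * 8
= -77.5 kN

-77.5 kN


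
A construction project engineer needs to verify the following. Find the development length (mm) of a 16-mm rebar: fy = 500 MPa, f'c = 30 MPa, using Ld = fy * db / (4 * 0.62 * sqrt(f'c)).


Ld = (fy * db) / (4 * 0.62 * sqrt(f'c))
= (500 * 16) / (4 * 0.62 * sqrt(30))
= 8000 / 13.5835
= 588.95 mm

588.95 mm


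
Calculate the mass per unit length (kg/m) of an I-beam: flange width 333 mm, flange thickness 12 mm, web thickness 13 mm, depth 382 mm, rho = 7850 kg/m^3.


A_flanges = 2 * 333 * 12 = 7992 mm^2
A_web = (382 - 2 * 12) * 13 = 4654 mm^2
A_total = 7992 + 4654 = 12646 mm^2 = 0.012646 m^2
Weight = rho * A = 7850 * 0.012646 = 99.2711 kg/m

99.2711 kg/m


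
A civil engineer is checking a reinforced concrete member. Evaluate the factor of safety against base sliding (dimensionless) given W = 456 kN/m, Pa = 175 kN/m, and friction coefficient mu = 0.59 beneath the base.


Resisting force = mu * W = 0.59 * 456 = 269.04 kN/m
FOS = Resisting / Driving = 269.04 / 175
= 1.5374 (dimensionless)

1.5374 (dimensionless)


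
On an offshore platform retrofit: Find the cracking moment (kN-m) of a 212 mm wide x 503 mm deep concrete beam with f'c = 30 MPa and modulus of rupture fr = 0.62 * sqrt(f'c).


fr = 0.62 * sqrt(30) = 0.62 * 5.4772 = 3.3959 MPa
I = 212 * 503^3 / 12 = 2248322310.33 mm^4
y_t = 251.5 mm
M_cr = fr * I / y_t = 3.3959 * 2248322310.33 / 251.5 N-mm
= 30.358 kN-m

30.358 kN-m


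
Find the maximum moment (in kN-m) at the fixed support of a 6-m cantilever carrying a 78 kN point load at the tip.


For a cantilever with a point load at the free end:
M_max = P * L = 78 * 6 = 468 kN-m

468 kN-m


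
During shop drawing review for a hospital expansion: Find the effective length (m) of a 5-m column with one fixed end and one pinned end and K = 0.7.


L_eff = K * L
= 0.7 * 5
= 3.5 m

3.5 m


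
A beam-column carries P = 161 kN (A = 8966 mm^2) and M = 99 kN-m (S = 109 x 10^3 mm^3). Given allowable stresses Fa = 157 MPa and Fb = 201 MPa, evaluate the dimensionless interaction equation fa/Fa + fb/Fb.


f_a = P / A = 161000.0 / 8966 = 17.9567 MPa
f_b = M / S = 99000000.0 / 109000.0 = 908.2569 MPa
Ratio = f_a / Fa + f_b / Fb
= 17.9567 / 157 + 908.2569 / 201
= 4.6331 (dimensionless)

4.6331 (dimensionless)


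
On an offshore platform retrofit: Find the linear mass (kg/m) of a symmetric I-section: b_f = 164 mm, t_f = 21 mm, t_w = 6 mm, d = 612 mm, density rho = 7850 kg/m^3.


A_flanges = 2 * 164 * 21 = 6888 mm^2
A_web = (612 - 2 * 21) * 6 = 3420 mm^2
A_total = 6888 + 3420 = 10308 mm^2 = 0.010308 m^2
Weight = rho * A = 7850 * 0.010308 = 80.9178 kg/m

80.9178 kg/m


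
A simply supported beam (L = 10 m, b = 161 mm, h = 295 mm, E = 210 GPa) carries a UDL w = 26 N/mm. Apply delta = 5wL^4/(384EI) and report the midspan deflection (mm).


I = 161 * 295^3 / 12 = 344437697.92 mm^4
L = 10000.0 mm, w = 26 N/mm, E = 210000.0 MPa
delta = 5 * w * L^4 / (384 * E * I)
= 5 * 26 * 10000.0^4 / (384 * 210000.0 * 344437697.92)
= 46.8039 mm

46.8039 mm


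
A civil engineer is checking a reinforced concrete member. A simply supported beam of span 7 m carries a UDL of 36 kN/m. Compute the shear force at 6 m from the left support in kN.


R_A = w * L / 2 = 36 * 7 / 2 = 126.0 kN
V(x) = R_A - w * x = 126.0 - 36 * 6
= -90.0 kN

-90.0 kN


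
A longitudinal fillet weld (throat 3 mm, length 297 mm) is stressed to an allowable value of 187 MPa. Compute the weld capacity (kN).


Strength = throat * length * allowable stress
= 3 * 297 * 187 N
= 166617 N
= 166.62 kN

166.62 kN


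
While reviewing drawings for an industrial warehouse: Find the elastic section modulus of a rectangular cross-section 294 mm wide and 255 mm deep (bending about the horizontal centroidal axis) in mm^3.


S = b * h^2 / 6
= 294 * 255^2 / 6
= 294 * 65025 / 6
= 3186225.0 mm^3

3186225.0 mm^3


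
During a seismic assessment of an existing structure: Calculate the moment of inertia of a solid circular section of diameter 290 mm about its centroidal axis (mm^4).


r = d / 2 = 290 / 2 = 145.0 mm
I = pi * r^4 / 4 = pi * 145.0^4 / 4
= 347185749.0 mm^4

347185749.0 mm^4


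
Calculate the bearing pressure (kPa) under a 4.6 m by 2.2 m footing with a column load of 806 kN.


A = 4.6 * 2.2 = 10.12 m^2
q = P / A = 806 / 10.12
= 79.6443 kPa

79.6443 kPa


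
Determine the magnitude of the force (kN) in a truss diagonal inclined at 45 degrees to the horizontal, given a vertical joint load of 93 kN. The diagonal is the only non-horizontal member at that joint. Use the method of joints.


At the joint, only the diagonal has a vertical component, so vertical equilibrium gives:
F * sin(45) = 93
F = 93 / sin(45)
= 93 / 0.707107
= 131.52 kN

131.52 kN


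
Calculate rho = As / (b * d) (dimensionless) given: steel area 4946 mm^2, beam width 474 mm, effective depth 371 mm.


rho = As / (b * d)
= 4946 / (474 * 371)
= 4946 / 175854
= 0.028126 (dimensionless)

0.028126 (dimensionless)


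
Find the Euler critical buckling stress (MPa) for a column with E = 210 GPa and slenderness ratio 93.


sigma_cr = pi^2 * E / lambda^2
= 9.8696 * 210000.0 / 93^2
= 9.8696 * 210000.0 / 8649
= 239.6366 MPa

239.6366 MPa


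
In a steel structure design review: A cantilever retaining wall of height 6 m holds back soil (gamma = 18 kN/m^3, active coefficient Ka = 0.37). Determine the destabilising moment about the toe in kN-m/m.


Pa = 0.5 * Ka * gamma * H^2
= 0.5 * 0.37 * 18 * 6^2
= 119.88 kN/m
Arm = H / 3 = 6 / 3 = 2.0 m
Mo = Pa * arm = Pa * H / 3 = 119.88 * 6 / 3 = 239.76 kN-m/m

239.76 kN-m/m


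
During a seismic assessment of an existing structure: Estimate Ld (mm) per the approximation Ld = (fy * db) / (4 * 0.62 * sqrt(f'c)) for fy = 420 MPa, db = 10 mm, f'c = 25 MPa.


Ld = (fy * db) / (4 * 0.62 * sqrt(f'c))
= (420 * 10) / (4 * 0.62 * sqrt(25))
= 4200 / 12.4
= 338.71 mm

338.71 mm


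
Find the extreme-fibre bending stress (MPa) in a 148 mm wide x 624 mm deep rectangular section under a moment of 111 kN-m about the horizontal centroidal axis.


I = b * h^3 / 12 = 148 * 624^3 / 12 = 2996637696.0 mm^4
y = h / 2 = 624 / 2 = 312.0 mm
M = 111 kN-m = 111000000.0 N-mm
sigma = M * y / I = 111000000.0 * 312.0 / 2996637696.0
= 11.56 MPa

11.56 MPa


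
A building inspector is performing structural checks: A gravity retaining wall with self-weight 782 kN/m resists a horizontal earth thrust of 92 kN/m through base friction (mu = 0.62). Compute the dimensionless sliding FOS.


Resisting force = mu * W = 0.62 * 782 = 484.84 kN/m
FOS = Resisting / Driving = 484.84 / 92
= 5.27 (dimensionless)

5.27 (dimensionless)


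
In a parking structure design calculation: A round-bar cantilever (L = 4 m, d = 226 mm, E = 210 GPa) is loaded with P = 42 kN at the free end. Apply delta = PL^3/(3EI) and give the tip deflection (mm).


I = pi * d^4 / 64 = pi * 226^4 / 64 = 128057097.88 mm^4
L = 4000.0 mm, P = 42000.0 N, E = 210000.0 MPa
delta = P * L^3 / (3 * E * I)
= 42000.0 * 4000.0^3 / (3 * 210000.0 * 128057097.88)
= 33.3185 mm

33.3185 mm


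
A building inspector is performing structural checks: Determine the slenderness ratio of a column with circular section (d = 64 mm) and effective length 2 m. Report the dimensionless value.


Radius of gyration r = d / 4 = 64 / 4 = 16.0 mm
L_eff = 2000.0 mm
Slenderness ratio = L / r = 2000.0 / 16.0 = 125.0 (dimensionless)

125.0 (dimensionless)


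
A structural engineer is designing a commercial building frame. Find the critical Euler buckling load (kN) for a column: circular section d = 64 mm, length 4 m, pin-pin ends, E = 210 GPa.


I = pi * d^4 / 64 = 823549.66 mm^4
L = 4000.0 mm
P_cr = pi^2 * E * I / L^2
= 9.8696 * 210000.0 * 823549.66 / 4000.0^2
= 106681.44 N = 106.6814 kN

106.6814 kN


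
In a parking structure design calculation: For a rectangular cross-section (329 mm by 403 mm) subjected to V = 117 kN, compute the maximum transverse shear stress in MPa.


A = b * h = 329 * 403 = 132587 mm^2
V = 117 kN = 117000.0 N
tau_max = 1.5 * V / A = 1.5 * 117000.0 / 132587
= 1.3237 MPa

1.3237 MPa


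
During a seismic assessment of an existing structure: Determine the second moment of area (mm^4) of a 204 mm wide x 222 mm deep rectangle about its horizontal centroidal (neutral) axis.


I = b * h^3 / 12
= 204 * 222^3 / 12
= 204 * 10941048 / 12
= 185997816.0 mm^4

185997816.0 mm^4


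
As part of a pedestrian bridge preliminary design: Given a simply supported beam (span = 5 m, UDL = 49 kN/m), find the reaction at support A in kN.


Total load = w * L = 49 * 5 = 245 kN
By symmetry, each reaction R = total / 2 = 245 / 2 = 122.5 kN

122.5 kN


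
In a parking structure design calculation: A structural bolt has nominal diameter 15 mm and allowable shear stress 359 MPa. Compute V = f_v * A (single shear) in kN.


A = pi * d^2 / 4 = pi * 15^2 / 4 = 176.7146 mm^2
V = f_v * A / 1000 = 359 * 176.7146 / 1000
= 63.4405 kN

63.4405 kN


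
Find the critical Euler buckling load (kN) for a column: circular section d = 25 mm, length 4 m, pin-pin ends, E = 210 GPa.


I = pi * d^4 / 64 = 19174.76 mm^4
L = 4000.0 mm
P_cr = pi^2 * E * I / L^2
= 9.8696 * 210000.0 * 19174.76 / 4000.0^2
= 2483.87 N = 2.4839 kN

2.4839 kN


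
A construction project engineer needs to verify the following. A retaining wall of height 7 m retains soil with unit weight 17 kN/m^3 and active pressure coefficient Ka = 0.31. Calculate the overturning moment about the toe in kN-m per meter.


Pa = 0.5 * Ka * gamma * H^2
= 0.5 * 0.31 * 17 * 7^2
= 129.115 kN/m
Arm = H / 3 = 7 / 3 = 2.3333 m
Mo = Pa * arm = Pa * H / 3 = 129.115 * 7 / 3 = 301.2683 kN-m/m

301.2683 kN-m/m


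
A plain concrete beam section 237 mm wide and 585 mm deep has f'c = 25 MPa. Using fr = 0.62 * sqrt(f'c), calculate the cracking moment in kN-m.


fr = 0.62 * sqrt(25) = 0.62 * 5.0 = 3.1 MPa
I = 237 * 585^3 / 12 = 3953982093.75 mm^4
y_t = 292.5 mm
M_cr = fr * I / y_t = 3.1 * 3953982093.75 / 292.5 N-mm
= 41.9055 kN-m

41.9055 kN-m


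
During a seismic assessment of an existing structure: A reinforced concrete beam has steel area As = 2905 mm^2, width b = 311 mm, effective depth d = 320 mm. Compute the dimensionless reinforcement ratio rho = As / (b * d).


rho = As / (b * d)
= 2905 / (311 * 320)
= 2905 / 99520
= 0.02919 (dimensionless)

0.02919 (dimensionless)


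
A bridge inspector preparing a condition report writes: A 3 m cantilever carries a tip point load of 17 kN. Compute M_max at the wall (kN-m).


For a cantilever with a point load at the free end:
M_max = P * L = 17 * 3 = 51 kN-m

51 kN-m


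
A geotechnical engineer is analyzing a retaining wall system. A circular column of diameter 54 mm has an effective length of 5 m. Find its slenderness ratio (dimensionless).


Radius of gyration r = d / 4 = 54 / 4 = 13.5 mm
L_eff = 5000.0 mm
Slenderness ratio = L / r = 5000.0 / 13.5 = 370.37 (dimensionless)

370.37 (dimensionless)


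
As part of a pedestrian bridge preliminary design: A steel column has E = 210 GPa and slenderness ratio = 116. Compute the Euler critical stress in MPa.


sigma_cr = pi^2 * E / lambda^2
= 9.8696 * 210000.0 / 116^2
= 9.8696 * 210000.0 / 13456
= 154.0292 MPa

154.0292 MPa


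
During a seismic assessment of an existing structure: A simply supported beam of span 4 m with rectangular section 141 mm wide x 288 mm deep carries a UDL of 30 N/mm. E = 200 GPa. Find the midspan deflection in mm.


I = 141 * 288^3 / 12 = 280682496.0 mm^4
L = 4000.0 mm, w = 30 N/mm, E = 200000.0 MPa
delta = 5 * w * L^4 / (384 * E * I)
= 5 * 30 * 4000.0^4 / (384 * 200000.0 * 280682496.0)
= 1.7814 mm

1.7814 mm


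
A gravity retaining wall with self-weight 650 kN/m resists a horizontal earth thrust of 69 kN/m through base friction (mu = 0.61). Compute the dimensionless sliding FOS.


Resisting force = mu * W = 0.61 * 650 = 396.5 kN/m
FOS = Resisting / Driving = 396.5 / 69
= 5.7464 (dimensionless)

5.7464 (dimensionless)


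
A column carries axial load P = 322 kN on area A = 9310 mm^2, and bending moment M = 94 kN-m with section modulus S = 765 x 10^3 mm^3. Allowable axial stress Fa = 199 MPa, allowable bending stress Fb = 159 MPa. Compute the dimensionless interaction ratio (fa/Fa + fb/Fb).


f_a = P / A = 322000.0 / 9310 = 34.5865 MPa
f_b = M / S = 94000000.0 / 765000.0 = 122.8758 MPa
Ratio = f_a / Fa + f_b / Fb
= 34.5865 / 199 + 122.8758 / 159
= 0.9466 (dimensionless)

0.9466 (dimensionless)


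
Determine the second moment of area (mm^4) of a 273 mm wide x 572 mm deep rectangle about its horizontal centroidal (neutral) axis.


I = b * h^3 / 12
= 273 * 572^3 / 12
= 273 * 187149248 / 12
= 4257645392.0 mm^4

4257645392.0 mm^4


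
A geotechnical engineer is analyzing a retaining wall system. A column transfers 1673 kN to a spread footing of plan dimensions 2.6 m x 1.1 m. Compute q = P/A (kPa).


A = 2.6 * 1.1 = 2.86 m^2
q = P / A = 1673 / 2.86
= 584.965 kPa

584.965 kPa


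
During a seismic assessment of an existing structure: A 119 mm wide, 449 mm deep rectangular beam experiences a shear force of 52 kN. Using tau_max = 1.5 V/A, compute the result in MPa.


A = b * h = 119 * 449 = 53431 mm^2
V = 52 kN = 52000.0 N
tau_max = 1.5 * V / A = 1.5 * 52000.0 / 53431
= 1.4598 MPa

1.4598 MPa
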